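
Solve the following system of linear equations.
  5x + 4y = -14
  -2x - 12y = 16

x = -2, y = -1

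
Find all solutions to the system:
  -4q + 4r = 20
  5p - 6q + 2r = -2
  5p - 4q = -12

Row-reduce:
Swap R1 and R2.
R1 ← R1 / (5).
R3 ← R3 − 5·R1.
R2 ← R2 / (-4).
R1 ← R1 + 6/5·R2.
R3 ← R3 − 2·R2.
Rank is 2 with 3 unknowns, leaving r free.

infinitely many solutions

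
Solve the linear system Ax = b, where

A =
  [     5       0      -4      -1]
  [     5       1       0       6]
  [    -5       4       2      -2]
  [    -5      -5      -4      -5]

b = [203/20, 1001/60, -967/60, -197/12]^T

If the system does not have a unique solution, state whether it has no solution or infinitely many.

x_1 = 11/4, x_2 = -2/3, x_3 = 3/4, x_4 = 3/5

Row-reduce the augmented matrix:
R1 ← R1 / (5).
R2 ← R2 − 5·R1.
R3 ← R3 + 5·R1.
R4 ← R4 + 5·R1.
R3 ← R3 − 4·R2.
R4 ← R4 + 5·R2.
R3 ← R3 / (-18).
R1 ← R1 + 4/5·R3.
R2 ← R2 − 4·R3.
R4 ← R4 − 12·R3.
R4 ← R4 / (25/3).
R1 ← R1 − 53/45·R4.
R2 ← R2 − 1/9·R4.
R3 ← R3 − 31/18·R4.
Reading off the reduced rows gives x_1 = 11/4, x_2 = -2/3, x_3 = 3/4, x_4 = 3/5.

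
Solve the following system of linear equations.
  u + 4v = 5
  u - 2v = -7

Row-reduce the augmented matrix:
R2 ← R2 − 1·R1.
R2 ← R2 / (-6).
R1 ← R1 − 4·R2.
Reading off the reduced rows gives u = -3, v = 2.

u = -3, v = 2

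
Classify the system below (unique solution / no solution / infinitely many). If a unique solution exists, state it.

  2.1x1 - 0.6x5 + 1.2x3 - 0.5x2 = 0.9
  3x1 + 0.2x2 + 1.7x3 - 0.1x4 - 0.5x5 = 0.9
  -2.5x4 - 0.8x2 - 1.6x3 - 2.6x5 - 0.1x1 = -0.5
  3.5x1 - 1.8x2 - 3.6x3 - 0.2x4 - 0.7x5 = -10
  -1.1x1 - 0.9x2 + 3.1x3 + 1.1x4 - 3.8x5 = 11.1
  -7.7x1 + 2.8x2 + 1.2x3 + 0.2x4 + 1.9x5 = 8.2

Row-reduce the augmented matrix:
R1 ← R1 / (21/10).
R2 ← R2 − 3·R1.
R3 ← R3 + 1/10·R1.
R4 ← R4 − 7/2·R1.
R5 ← R5 + 11/10·R1.
R6 ← R6 + 77/10·R1.
R2 ← R2 / (32/35).
R1 ← R1 + 5/21·R2.
R3 ← R3 + 173/210·R2.
R4 ← R4 + 29/30·R2.
R5 ← R5 + 122/105·R2.
R6 ← R6 − 29/30·R2.
R3 ← R3 / (-2987/1920).
R1 ← R1 − 109/192·R3.
R2 ← R2 + 1/64·R3.
R4 ← R4 + 10781/1920·R3.
R5 ← R5 − 1781/480·R3.
R6 ← R6 − 10781/1920·R3.
R4 ← R4 / (270107/29870).
R1 ← R1 + 2901/2987·R4.
R2 ← R2 + 249/2987·R4.
R3 ← R3 − 4973/2987·R4.
R5 ← R5 + 77729/14935·R4.
R6 ← R6 + 270107/29870·R4.
R5 ← R5 / (-10750809/2701070).
R1 ← R1 + 18231/270107·R5.
R2 ← R2 − 134187/270107·R5.
R3 ← R3 + 47238/270107·R5.
R4 ← R4 − 268933/270107·R5.
R6 reduces to 0 = 0, so the extra equation is consistent.
Reading off the reduced rows gives x1 = -1, x2 = 0, x3 = 2, x4 = 0, x5 = -1.

x1 = -1, x2 = 0, x3 = 2, x4 = 0, x5 = -1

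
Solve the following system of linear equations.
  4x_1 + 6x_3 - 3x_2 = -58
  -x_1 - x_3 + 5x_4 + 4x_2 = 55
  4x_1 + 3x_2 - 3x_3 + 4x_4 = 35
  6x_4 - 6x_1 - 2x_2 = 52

x_1 = -4, x_2 = 4, x_3 = -5, x_4 = 6

Row-reduce the augmented matrix:
R1 ← R1 / (4).
R2 ← R2 + 1·R1.
R3 ← R3 − 4·R1.
R4 ← R4 + 6·R1.
R2 ← R2 / (13/4).
R1 ← R1 + 3/4·R2.
R3 ← R3 − 6·R2.
R4 ← R4 + 13/2·R2.
R3 ← R3 / (-129/13).
R1 ← R1 − 21/13·R3.
R2 ← R2 − 2/13·R3.
R4 ← R4 − 10·R3.
R4 ← R4 / (1384/129).
R1 ← R1 − 13/43·R4.
R2 ← R2 − 188/129·R4.
R3 ← R3 − 68/129·R4.
Reading off the reduced rows gives x_1 = -4, x_2 = 4, x_3 = -5, x_4 = 6.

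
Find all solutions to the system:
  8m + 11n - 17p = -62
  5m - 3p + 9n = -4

infinitely many solutions

Row-reduce:
R1 ← R1 / (8).
R2 ← R2 − 5·R1.
R2 ← R2 / (17/8).
R1 ← R1 − 11/8·R2.
Rank is 2 with 3 unknowns, leaving p free.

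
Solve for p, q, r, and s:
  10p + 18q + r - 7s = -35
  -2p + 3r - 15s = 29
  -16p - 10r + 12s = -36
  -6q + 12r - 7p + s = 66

p = -1, q = -2, r = 4, s = -1

Row-reduce the augmented matrix:
R1 ← R1 / (10).
R2 ← R2 + 2·R1.
R3 ← R3 + 16·R1.
R4 ← R4 + 7·R1.
R2 ← R2 / (18/5).
R1 ← R1 − 9/5·R2.
R3 ← R3 − 144/5·R2.
R4 ← R4 − 33/5·R2.
R3 ← R3 / (-34).
R1 ← R1 + 3/2·R3.
R2 ← R2 − 8/9·R3.
R4 ← R4 − 41/6·R3.
R4 ← R4 / (5375/102).
R1 ← R1 − 57/34·R4.
R2 ← R2 + 169/153·R4.
R3 ← R3 + 66/17·R4.
Reading off the reduced rows gives p = -1, q = -2, r = 4, s = -1.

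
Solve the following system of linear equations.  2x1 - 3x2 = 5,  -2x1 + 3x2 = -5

Row-reduce:
R1 ← R1 / (2).
R2 ← R2 + 2·R1.
Rank is 1 with 2 unknowns, leaving x2 free.

infinitely many solutions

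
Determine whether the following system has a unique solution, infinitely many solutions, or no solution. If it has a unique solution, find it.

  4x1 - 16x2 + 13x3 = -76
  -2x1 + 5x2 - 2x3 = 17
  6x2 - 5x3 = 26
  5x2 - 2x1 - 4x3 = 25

Row-reduce the augmented matrix:
R1 ← R1 / (4).
R2 ← R2 + 2·R1.
R4 ← R4 + 2·R1.
R2 ← R2 / (-3).
R1 ← R1 + 4·R2.
R3 ← R3 − 6·R2.
R4 ← R4 + 3·R2.
R3 ← R3 / (4).
R1 ← R1 + 11/4·R3.
R2 ← R2 + 3/2·R3.
R4 ← R4 + 2·R3.
R4 reduces to 0 = 0, so the extra equation is consistent.
Reading off the reduced rows gives x1 = -2, x2 = 1, x3 = -4.

x1 = -2, x2 = 1, x3 = -4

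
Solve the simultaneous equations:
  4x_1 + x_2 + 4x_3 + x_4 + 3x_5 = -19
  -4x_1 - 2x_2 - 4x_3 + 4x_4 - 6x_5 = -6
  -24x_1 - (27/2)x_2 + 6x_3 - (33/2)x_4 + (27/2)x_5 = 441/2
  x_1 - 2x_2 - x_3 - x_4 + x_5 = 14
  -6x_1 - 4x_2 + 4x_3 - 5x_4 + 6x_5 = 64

infinitely many solutions

Row-reduce:
R1 ← R1 / (4).
R2 ← R2 + 4·R1.
R3 ← R3 + 24·R1.
R4 ← R4 − 1·R1.
R5 ← R5 + 6·R1.
R2 ← R2 / (-1).
R1 ← R1 − 1/4·R2.
R3 ← R3 + 15/2·R2.
R4 ← R4 + 9/4·R2.
R5 ← R5 + 5/2·R2.
R3 ← R3 / (30).
R1 ← R1 − 1·R3.
R4 ← R4 + 2·R3.
R5 ← R5 − 10·R3.
R4 ← R4 / (-157/10).
R1 ← R1 − 31/10·R4.
R2 ← R2 + 5·R4.
R3 ← R3 + 8/5·R4.
Rank is 4 with 5 unknowns, leaving x_5 free.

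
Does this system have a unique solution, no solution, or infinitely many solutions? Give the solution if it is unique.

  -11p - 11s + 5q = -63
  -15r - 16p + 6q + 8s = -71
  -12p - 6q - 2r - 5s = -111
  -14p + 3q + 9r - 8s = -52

p = 5, q = 5, r = 3, s = 3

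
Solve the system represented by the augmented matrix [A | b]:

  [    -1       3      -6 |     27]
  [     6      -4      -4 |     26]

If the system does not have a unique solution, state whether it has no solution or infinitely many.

Row-reduce:
R1 ← R1 / (-1).
R2 ← R2 − 6·R1.
R2 ← R2 / (14).
R1 ← R1 + 3·R2.
Rank is 2 with 3 unknowns, leaving x_3 free.

infinitely many solutions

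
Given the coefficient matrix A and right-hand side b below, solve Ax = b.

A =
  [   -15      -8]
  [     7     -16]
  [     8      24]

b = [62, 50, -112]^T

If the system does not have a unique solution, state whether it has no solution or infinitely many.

Row-reduce the augmented matrix:
R1 ← R1 / (-15).
R2 ← R2 − 7·R1.
R3 ← R3 − 8·R1.
R2 ← R2 / (-296/15).
R1 ← R1 − 8/15·R2.
R3 ← R3 − 296/15·R2.
R3 reduces to 0 = 0, so the extra equation is consistent.
Reading off the reduced rows gives x_1 = -2, x_2 = -4.

x_1 = -2, x_2 = -4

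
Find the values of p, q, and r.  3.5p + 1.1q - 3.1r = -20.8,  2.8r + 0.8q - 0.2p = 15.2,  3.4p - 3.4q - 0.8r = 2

Row-reduce the augmented matrix:
R1 ← R1 / (7/2).
R2 ← R2 + 1/5·R1.
R3 ← R3 − 17/5·R1.
R2 ← R2 / (151/175).
R1 ← R1 − 11/35·R2.
R3 ← R3 + 782/175·R2.
R3 ← R3 / (2385/151).
R1 ← R1 + 278/151·R3.
R2 ← R2 − 459/151·R3.
Reading off the reduced rows gives p = 0, q = -2, r = 6.

p = 0, q = -2, r = 6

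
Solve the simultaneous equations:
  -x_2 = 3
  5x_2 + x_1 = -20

x_1 = -5, x_2 = -3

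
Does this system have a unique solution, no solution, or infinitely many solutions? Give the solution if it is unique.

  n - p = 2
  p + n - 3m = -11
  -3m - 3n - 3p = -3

m = 3, n = 0, p = -2

Row-reduce the augmented matrix:
Swap R1 and R2.
R1 ← R1 / (-3).
R3 ← R3 + 3·R1.
R1 ← R1 + 1/3·R2.
R3 ← R3 + 4·R2.
R3 ← R3 / (-8).
R1 ← R1 + 2/3·R3.
R2 ← R2 + 1·R3.
Reading off the reduced rows gives m = 3, n = 0, p = -2.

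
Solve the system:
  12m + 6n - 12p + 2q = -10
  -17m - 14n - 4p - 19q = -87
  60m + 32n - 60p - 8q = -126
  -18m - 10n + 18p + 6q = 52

no solution

Row-reduce:
R1 ← R1 / (12).
R2 ← R2 + 17·R1.
R3 ← R3 − 60·R1.
R4 ← R4 + 18·R1.
R2 ← R2 / (-11/2).
R1 ← R1 − 1/2·R2.
R3 ← R3 − 2·R2.
R4 ← R4 + 1·R2.
R3 ← R3 / (-84/11).
R1 ← R1 + 32/11·R3.
R2 ← R2 − 42/11·R3.
R4 ← R4 − 42/11·R3.
Row 4 reduces to 0 = -1, a contradiction. The system is inconsistent.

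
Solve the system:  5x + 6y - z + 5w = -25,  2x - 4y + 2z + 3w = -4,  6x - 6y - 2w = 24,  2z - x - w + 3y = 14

x = 2, y = 0, z = 5, w = -6

Row-reduce the augmented matrix:
R1 ← R1 / (5).
R2 ← R2 − 2·R1.
R3 ← R3 − 6·R1.
R4 ← R4 + 1·R1.
R2 ← R2 / (-32/5).
R1 ← R1 − 6/5·R2.
R3 ← R3 + 66/5·R2.
R4 ← R4 − 21/5·R2.
R3 ← R3 / (-15/4).
R1 ← R1 − 1/4·R3.
R2 ← R2 + 3/8·R3.
R4 ← R4 − 27/8·R3.
R4 ← R4 / (-42/5).
R1 ← R1 − 31/60·R4.
R2 ← R2 − 17/20·R4.
R3 ← R3 − 161/60·R4.
Reading off the reduced rows gives x = 2, y = 0, z = 5, w = -6.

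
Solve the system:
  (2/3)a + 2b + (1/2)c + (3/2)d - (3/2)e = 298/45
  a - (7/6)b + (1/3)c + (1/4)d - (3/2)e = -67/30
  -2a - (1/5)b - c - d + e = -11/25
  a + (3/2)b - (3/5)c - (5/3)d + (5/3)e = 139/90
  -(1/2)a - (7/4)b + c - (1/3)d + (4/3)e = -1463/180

Row-reduce the augmented matrix:
R1 ← R1 / (2/3).
R2 ← R2 − 1·R1.
R3 ← R3 + 2·R1.
R4 ← R4 − 1·R1.
R5 ← R5 + 1/2·R1.
R2 ← R2 / (-25/6).
R1 ← R1 − 3·R2.
R3 ← R3 − 29/5·R2.
R4 ← R4 + 3/2·R2.
R5 ← R5 + 1/4·R2.
R3 ← R3 / (-2/25).
R1 ← R1 − 9/20·R3.
R2 ← R2 − 1/10·R3.
R4 ← R4 + 6/5·R3.
R5 ← R5 − 7/5·R3.
R4 ← R4 / (-4181/300).
R1 ← R1 − 387/80·R4.
R2 ← R2 − 11/8·R4.
R3 ← R3 + 179/20·R4.
R5 ← R5 − 1613/120·R4.
R5 ← R5 / (-15754/4181).
R1 ← R1 + 24615/16724·R5.
R2 ← R2 − 6225/8362·R5.
R3 ← R3 − 19650/4181·R5.
R4 ← R4 + 12146/4181·R5.
Reading off the reduced rows gives a = 1/3, b = 11/5, c = -3, d = 2, e = -1/3.

a = 1/3, b = 11/5, c = -3, d = 2, e = -1/3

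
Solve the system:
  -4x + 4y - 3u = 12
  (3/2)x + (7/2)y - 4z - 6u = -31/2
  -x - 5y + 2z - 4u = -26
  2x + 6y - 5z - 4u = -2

no solution

Row-reduce:
R1 ← R1 / (-4).
R2 ← R2 − 3/2·R1.
R3 ← R3 + 1·R1.
R4 ← R4 − 2·R1.
R2 ← R2 / (5).
R1 ← R1 + 1·R2.
R3 ← R3 + 6·R2.
R4 ← R4 − 8·R2.
R3 ← R3 / (-14/5).
R1 ← R1 + 4/5·R3.
R2 ← R2 + 4/5·R3.
R4 ← R4 − 7/5·R3.
Row 4 reduces to 0 = 1/2, a contradiction. The system is inconsistent.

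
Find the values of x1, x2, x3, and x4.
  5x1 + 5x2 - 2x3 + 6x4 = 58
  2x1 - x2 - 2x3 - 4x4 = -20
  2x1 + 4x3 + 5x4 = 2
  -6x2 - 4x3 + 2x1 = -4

x1 = -2, x2 = 4, x3 = -6, x4 = 6

Row-reduce the augmented matrix:
R1 ← R1 / (5).
R2 ← R2 − 2·R1.
R3 ← R3 − 2·R1.
R4 ← R4 − 2·R1.
R2 ← R2 / (-3).
R1 ← R1 − 1·R2.
R3 ← R3 + 2·R2.
R4 ← R4 + 8·R2.
R3 ← R3 / (28/5).
R1 ← R1 + 4/5·R3.
R2 ← R2 − 2/5·R3.
R4 ← R4 / (44/3).
R1 ← R1 − 1/21·R4.
R2 ← R2 − 23/14·R4.
R3 ← R3 − 103/84·R4.
Reading off the reduced rows gives x1 = -2, x2 = 4, x3 = -6, x4 = 6.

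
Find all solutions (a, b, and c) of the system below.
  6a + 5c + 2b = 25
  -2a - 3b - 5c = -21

infinitely many solutions

Row-reduce:
R1 ← R1 / (6).
R2 ← R2 + 2·R1.
R2 ← R2 / (-7/3).
R1 ← R1 − 1/3·R2.
Rank is 2 with 3 unknowns, leaving c free.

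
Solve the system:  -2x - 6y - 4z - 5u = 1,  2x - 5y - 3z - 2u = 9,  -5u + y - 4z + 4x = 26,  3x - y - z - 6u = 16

x = 3, y = 1, z = -2, u = -1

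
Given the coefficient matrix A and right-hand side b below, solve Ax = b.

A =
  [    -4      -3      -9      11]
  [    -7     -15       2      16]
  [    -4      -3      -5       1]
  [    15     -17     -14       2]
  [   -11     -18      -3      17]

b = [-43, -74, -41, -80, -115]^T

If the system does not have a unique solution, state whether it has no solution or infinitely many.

x_1 = 3, x_2 = 5, x_3 = 3, x_4 = 1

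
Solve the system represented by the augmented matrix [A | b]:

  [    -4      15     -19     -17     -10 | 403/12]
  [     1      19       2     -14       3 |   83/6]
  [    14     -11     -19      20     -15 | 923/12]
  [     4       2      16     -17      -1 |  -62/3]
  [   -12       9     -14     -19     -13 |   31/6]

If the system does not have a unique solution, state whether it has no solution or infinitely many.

x_1 = 2, x_2 = 2, x_3 = -3/4, x_4 = 4/3, x_5 = -2

Row-reduce the augmented matrix:
R1 ← R1 / (-4).
R2 ← R2 − 1·R1.
R3 ← R3 − 14·R1.
R4 ← R4 − 4·R1.
R5 ← R5 + 12·R1.
R2 ← R2 / (91/4).
R1 ← R1 + 15/4·R2.
R3 ← R3 − 83/2·R2.
R4 ← R4 − 17·R2.
R5 ← R5 + 36·R2.
R3 ← R3 / (-7324/91).
R1 ← R1 − 391/91·R3.
R2 ← R2 + 11/91·R3.
R4 ← R4 + 86/91·R3.
R5 ← R5 − 3517/91·R3.
R4 ← R4 / (-74301/3662).
R1 ← R1 − 6667/7324·R4.
R2 ← R2 + 5807/7324·R4.
R3 ← R3 − 565/7324·R4.
R5 ← R5 − 1021/7324·R4.
R5 ← R5 / (-500114/74301).
R1 ← R1 + 45995/74301·R5.
R2 ← R2 − 38602/74301·R5.
R3 ← R3 − 43957/74301·R5.
R4 ← R4 − 39461/74301·R5.
Reading off the reduced rows gives x_1 = 2, x_2 = 2, x_3 = -3/4, x_4 = 4/3, x_5 = -2.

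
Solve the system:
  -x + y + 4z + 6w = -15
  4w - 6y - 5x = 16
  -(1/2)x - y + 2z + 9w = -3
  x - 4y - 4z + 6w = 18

Row-reduce:
R1 ← R1 / (-1).
R2 ← R2 + 5·R1.
R3 ← R3 + 1/2·R1.
R4 ← R4 − 1·R1.
R2 ← R2 / (-11).
R1 ← R1 + 1·R2.
R3 ← R3 + 3/2·R2.
R4 ← R4 + 3·R2.
R3 ← R3 / (30/11).
R1 ← R1 + 24/11·R3.
R2 ← R2 − 20/11·R3.
R4 ← R4 − 60/11·R3.
Row 4 reduces to 0 = -6, a contradiction. The system is inconsistent.

no solution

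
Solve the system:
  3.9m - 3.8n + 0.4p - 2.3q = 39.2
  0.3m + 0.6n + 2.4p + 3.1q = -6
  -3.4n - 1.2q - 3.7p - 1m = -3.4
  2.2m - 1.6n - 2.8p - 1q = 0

m = 2, n = -4, p = 6, q = -6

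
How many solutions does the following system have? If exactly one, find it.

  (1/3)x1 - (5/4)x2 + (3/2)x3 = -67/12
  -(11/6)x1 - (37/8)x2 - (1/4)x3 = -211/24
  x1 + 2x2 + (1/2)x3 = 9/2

Row-reduce:
R1 ← R1 / (1/3).
R2 ← R2 + 11/6·R1.
R3 ← R3 − 1·R1.
R2 ← R2 / (-23/2).
R1 ← R1 + 15/4·R2.
R3 ← R3 − 23/4·R2.
Row 3 reduces to 0 = 3/2, a contradiction. The system is inconsistent.

no solution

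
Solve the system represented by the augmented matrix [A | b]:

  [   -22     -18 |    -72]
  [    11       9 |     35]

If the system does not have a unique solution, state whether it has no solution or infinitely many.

no solution

Row-reduce:
R1 ← R1 / (-22).
R2 ← R2 − 11·R1.
Row 2 reduces to 0 = -1, a contradiction. The system is inconsistent.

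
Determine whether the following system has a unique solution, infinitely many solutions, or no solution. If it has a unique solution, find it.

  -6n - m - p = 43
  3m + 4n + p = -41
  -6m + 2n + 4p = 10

m = -5, n = -6, p = -2

Row-reduce the augmented matrix:
R1 ← R1 / (-1).
R2 ← R2 − 3·R1.
R3 ← R3 + 6·R1.
R2 ← R2 / (-14).
R1 ← R1 − 6·R2.
R3 ← R3 − 38·R2.
R3 ← R3 / (32/7).
R1 ← R1 − 1/7·R3.
R2 ← R2 − 1/7·R3.
Reading off the reduced rows gives m = -5, n = -6, p = -2.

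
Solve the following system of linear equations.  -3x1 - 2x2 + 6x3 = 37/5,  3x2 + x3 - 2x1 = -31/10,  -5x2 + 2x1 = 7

x1 = -2, x2 = -11/5, x3 = -1/2

Row-reduce the augmented matrix:
R1 ← R1 / (-3).
R2 ← R2 + 2·R1.
R3 ← R3 − 2·R1.
R2 ← R2 / (13/3).
R1 ← R1 − 2/3·R2.
R3 ← R3 + 19/3·R2.
R3 ← R3 / (-5/13).
R1 ← R1 + 20/13·R3.
R2 ← R2 + 9/13·R3.
Reading off the reduced rows gives x1 = -2, x2 = -11/5, x3 = -1/2.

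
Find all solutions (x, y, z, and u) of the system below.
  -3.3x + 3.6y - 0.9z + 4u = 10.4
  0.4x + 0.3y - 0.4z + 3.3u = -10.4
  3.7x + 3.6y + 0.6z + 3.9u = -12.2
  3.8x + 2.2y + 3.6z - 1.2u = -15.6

x = -2, y = 4, z = -6, u = -4

Row-reduce the augmented matrix:
R1 ← R1 / (-33/10).
R2 ← R2 − 2/5·R1.
R3 ← R3 − 37/10·R1.
R4 ← R4 − 19/5·R1.
R2 ← R2 / (81/110).
R1 ← R1 + 12/11·R2.
R3 ← R3 − 84/11·R2.
R4 ← R4 − 349/55·R2.
R3 ← R3 / (263/54).
R1 ← R1 + 13/27·R3.
R2 ← R2 + 56/81·R3.
R4 ← R4 − 563/81·R3.
R4 ← R4 / (175628/11835).
R1 ← R1 − 1767/1315·R4.
R2 ← R2 − 8977/11835·R4.
R3 ← R3 + 25001/3945·R4.
Reading off the reduced rows gives x = -2, y = 4, z = -6, u = -4.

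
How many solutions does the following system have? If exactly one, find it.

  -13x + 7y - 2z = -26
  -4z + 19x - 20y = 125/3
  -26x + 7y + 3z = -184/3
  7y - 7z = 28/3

Row-reduce the augmented matrix:
R1 ← R1 / (-13).
R2 ← R2 − 19·R1.
R3 ← R3 + 26·R1.
R2 ← R2 / (-127/13).
R1 ← R1 + 7/13·R2.
R3 ← R3 + 7·R2.
R4 ← R4 − 7·R2.
R3 ← R3 / (1519/127).
R1 ← R1 − 68/127·R3.
R2 ← R2 − 90/127·R3.
R4 ← R4 + 1519/127·R3.
R4 reduces to 0 = 0, so the extra equation is consistent.
Reading off the reduced rows gives x = 7/3, y = 1/3, z = -1.

x = 7/3, y = 1/3, z = -1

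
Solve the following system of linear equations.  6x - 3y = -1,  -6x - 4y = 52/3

Row-reduce the augmented matrix:
R1 ← R1 / (6).
R2 ← R2 + 6·R1.
R2 ← R2 / (-7).
R1 ← R1 + 1/2·R2.
Reading off the reduced rows gives x = -4/3, y = -7/3.

x = -4/3, y = -7/3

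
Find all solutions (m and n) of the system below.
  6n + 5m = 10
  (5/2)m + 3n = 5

Row-reduce:
R1 ← R1 / (5).
R2 ← R2 − 5/2·R1.
Rank is 1 with 2 unknowns, leaving n free.

infinitely many solutions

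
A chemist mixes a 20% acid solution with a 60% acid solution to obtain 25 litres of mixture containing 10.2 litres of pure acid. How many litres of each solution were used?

Let a = litres of solution A, b = litres of solution B.
  b + a = 25
  (1/5)a + (3/5)b = 51/5
Row-reduce the augmented matrix:
R2 ← R2 − 1/5·R1.
R2 ← R2 / (2/5).
R1 ← R1 − 1·R2.
Reading off the reduced rows gives a = 12, b = 13.

litres of solution A: 12, litres of solution B: 13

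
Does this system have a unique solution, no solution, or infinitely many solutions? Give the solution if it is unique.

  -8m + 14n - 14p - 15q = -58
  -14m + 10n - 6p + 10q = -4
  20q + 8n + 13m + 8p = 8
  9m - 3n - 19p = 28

m = 0, n = -3, p = -1, q = 2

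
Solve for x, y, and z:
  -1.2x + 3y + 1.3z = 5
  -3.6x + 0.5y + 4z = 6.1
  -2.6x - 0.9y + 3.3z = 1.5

Row-reduce the augmented matrix:
R1 ← R1 / (-6/5).
R2 ← R2 + 18/5·R1.
R3 ← R3 + 13/5·R1.
R2 ← R2 / (-17/2).
R1 ← R1 + 5/2·R2.
R3 ← R3 + 37/5·R2.
R3 ← R3 / (2021/5100).
R1 ← R1 + 227/204·R3.
R2 ← R2 + 1/85·R3.
Reading off the reduced rows gives x = -6, y = 1, z = -4.

x = -6, y = 1, z = -4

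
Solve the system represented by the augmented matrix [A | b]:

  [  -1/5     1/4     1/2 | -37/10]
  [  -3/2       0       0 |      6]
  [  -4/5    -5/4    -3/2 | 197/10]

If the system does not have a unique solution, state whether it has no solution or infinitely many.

x_1 = -4, x_2 = -6, x_3 = -6

Row-reduce the augmented matrix:
R1 ← R1 / (-1/5).
R2 ← R2 + 3/2·R1.
R3 ← R3 + 4/5·R1.
R2 ← R2 / (-15/8).
R1 ← R1 + 5/4·R2.
R3 ← R3 + 9/4·R2.
R2 ← R2 − 2·R3.
Reading off the reduced rows gives x_1 = -4, x_2 = -6, x_3 = -6.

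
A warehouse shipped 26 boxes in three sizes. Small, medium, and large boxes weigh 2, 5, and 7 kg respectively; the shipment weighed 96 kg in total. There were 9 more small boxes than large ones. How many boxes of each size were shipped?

small boxes: 16, medium boxes: 3, large boxes: 7

Let s = small boxes, m = medium boxes, l = large boxes.
  s + m + l = 26
  5m + 2s + 7l = 96
  s - l = 9
Row-reduce the augmented matrix:
R2 ← R2 − 2·R1.
R3 ← R3 − 1·R1.
R2 ← R2 / (3).
R1 ← R1 − 1·R2.
R3 ← R3 + 1·R2.
R3 ← R3 / (-1/3).
R1 ← R1 + 2/3·R3.
R2 ← R2 − 5/3·R3.
Reading off the reduced rows gives s = 16, m = 3, l = 7.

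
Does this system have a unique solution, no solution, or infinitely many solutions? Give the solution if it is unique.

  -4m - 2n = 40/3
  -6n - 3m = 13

m = -3, n = -2/3

Row-reduce the augmented matrix:
R1 ← R1 / (-4).
R2 ← R2 + 3·R1.
R2 ← R2 / (-9/2).
R1 ← R1 − 1/2·R2.
Reading off the reduced rows gives m = -3, n = -2/3.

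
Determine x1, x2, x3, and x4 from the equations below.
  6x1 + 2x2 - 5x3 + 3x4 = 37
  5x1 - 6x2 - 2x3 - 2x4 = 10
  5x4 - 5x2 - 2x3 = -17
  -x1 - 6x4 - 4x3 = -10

Row-reduce the augmented matrix:
R1 ← R1 / (6).
R2 ← R2 − 5·R1.
R4 ← R4 + 1·R1.
R2 ← R2 / (-23/3).
R1 ← R1 − 1/3·R2.
R3 ← R3 + 5·R2.
R4 ← R4 − 1/3·R2.
R3 ← R3 / (-157/46).
R1 ← R1 + 17/23·R3.
R2 ← R2 + 13/46·R3.
R4 ← R4 + 109/23·R3.
R4 ← R4 / (-2624/157).
R1 ← R1 + 222/157·R4.
R2 ← R2 + 11/157·R4.
R3 ← R3 + 365/157·R4.
Reading off the reduced rows gives x1 = 6, x2 = 3, x3 = 1, x4 = 0.

x1 = 6, x2 = 3, x3 = 1, x4 = 0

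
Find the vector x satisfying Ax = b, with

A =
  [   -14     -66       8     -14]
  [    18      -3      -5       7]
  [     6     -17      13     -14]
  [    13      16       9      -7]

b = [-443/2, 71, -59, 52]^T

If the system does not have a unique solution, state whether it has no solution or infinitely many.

no solution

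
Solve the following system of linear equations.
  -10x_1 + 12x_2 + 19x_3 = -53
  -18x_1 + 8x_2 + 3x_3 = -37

infinitely many solutions

Row-reduce:
R1 ← R1 / (-10).
R2 ← R2 + 18·R1.
R2 ← R2 / (-68/5).
R1 ← R1 + 6/5·R2.
Rank is 2 with 3 unknowns, leaving x_3 free.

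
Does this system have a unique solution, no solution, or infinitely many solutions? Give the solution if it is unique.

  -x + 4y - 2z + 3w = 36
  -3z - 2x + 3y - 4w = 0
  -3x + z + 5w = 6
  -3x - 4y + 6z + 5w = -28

Row-reduce the augmented matrix:
R1 ← R1 / (-1).
R2 ← R2 + 2·R1.
R3 ← R3 + 3·R1.
R4 ← R4 + 3·R1.
R2 ← R2 / (-5).
R1 ← R1 + 4·R2.
R3 ← R3 + 12·R2.
R4 ← R4 + 16·R2.
R3 ← R3 / (23/5).
R1 ← R1 − 6/5·R3.
R2 ← R2 + 1/5·R3.
R4 ← R4 − 44/5·R3.
R4 ← R4 / (-236/23).
R1 ← R1 + 5/23·R4.
R2 ← R2 − 66/23·R4.
R3 ← R3 − 100/23·R4.
Reading off the reduced rows gives x = 4, y = 6, z = -2, w = 4.

x = 4, y = 6, z = -2, w = 4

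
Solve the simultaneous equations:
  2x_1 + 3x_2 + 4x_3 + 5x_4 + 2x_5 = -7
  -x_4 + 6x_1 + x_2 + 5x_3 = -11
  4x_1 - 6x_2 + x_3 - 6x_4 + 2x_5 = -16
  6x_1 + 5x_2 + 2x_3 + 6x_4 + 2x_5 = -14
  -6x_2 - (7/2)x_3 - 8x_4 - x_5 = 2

no solution

Row-reduce:
R1 ← R1 / (2).
R2 ← R2 − 6·R1.
R3 ← R3 − 4·R1.
R4 ← R4 − 6·R1.
R2 ← R2 / (-8).
R1 ← R1 − 3/2·R2.
R3 ← R3 + 12·R2.
R4 ← R4 + 4·R2.
R5 ← R5 + 6·R2.
R3 ← R3 / (7/2).
R1 ← R1 − 11/16·R3.
R2 ← R2 − 7/8·R3.
R4 ← R4 + 13/2·R3.
R5 ← R5 − 7/4·R3.
R4 ← R4 / (97/7).
R1 ← R1 + 29/14·R4.
R3 ← R3 − 16/7·R4.
Row 5 reduces to 0 = 3, a contradiction. The system is inconsistent.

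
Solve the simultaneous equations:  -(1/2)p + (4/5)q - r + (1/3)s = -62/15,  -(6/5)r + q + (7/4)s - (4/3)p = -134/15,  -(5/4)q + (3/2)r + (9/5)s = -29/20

infinitely many solutions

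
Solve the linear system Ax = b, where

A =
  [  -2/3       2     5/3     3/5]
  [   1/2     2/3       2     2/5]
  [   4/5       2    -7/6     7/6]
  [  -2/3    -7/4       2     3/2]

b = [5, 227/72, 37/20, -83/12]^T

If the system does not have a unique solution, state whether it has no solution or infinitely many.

x_1 = 3/4, x_2 = 8/3, x_3 = 1, x_4 = -5/2

Row-reduce the augmented matrix:
R1 ← R1 / (-2/3).
R2 ← R2 − 1/2·R1.
R3 ← R3 − 4/5·R1.
R4 ← R4 + 2/3·R1.
R2 ← R2 / (13/6).
R1 ← R1 + 3·R2.
R3 ← R3 − 22/5·R2.
R4 ← R4 + 15/4·R2.
R3 ← R3 / (-173/30).
R1 ← R1 − 2·R3.
R2 ← R2 − 3/2·R3.
R4 ← R4 − 143/24·R3.
R4 ← R4 / (342343/134940).
R1 ← R1 − 748/2249·R4.
R2 ← R2 − 4881/11245·R4.
R3 ← R3 + 313/11245·R4.
Reading off the reduced rows gives x_1 = 3/4, x_2 = 8/3, x_3 = 1, x_4 = -5/2.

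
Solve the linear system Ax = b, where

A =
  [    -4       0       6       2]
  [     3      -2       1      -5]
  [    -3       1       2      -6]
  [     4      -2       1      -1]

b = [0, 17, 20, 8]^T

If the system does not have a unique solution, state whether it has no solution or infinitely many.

Row-reduce the augmented matrix:
R1 ← R1 / (-4).
R2 ← R2 − 3·R1.
R3 ← R3 + 3·R1.
R4 ← R4 − 4·R1.
R2 ← R2 / (-2).
R3 ← R3 − 1·R2.
R4 ← R4 + 2·R2.
R3 ← R3 / (1/4).
R1 ← R1 + 3/2·R3.
R2 ← R2 + 11/4·R3.
R4 ← R4 − 3/2·R3.
R4 ← R4 / (60).
R1 ← R1 + 56·R4.
R2 ← R2 + 100·R4.
R3 ← R3 + 37·R4.
Reading off the reduced rows gives x_1 = 3, x_2 = 5, x_3 = 3, x_4 = -3.

x_1 = 3, x_2 = 5, x_3 = 3, x_4 = -3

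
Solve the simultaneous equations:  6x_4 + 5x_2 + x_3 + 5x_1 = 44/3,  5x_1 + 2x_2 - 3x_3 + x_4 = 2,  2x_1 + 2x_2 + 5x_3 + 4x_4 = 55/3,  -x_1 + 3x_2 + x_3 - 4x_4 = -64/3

Row-reduce the augmented matrix:
R1 ← R1 / (5).
R2 ← R2 − 5·R1.
R3 ← R3 − 2·R1.
R4 ← R4 + 1·R1.
R2 ← R2 / (-3).
R1 ← R1 − 1·R2.
R4 ← R4 − 4·R2.
R3 ← R3 / (23/5).
R1 ← R1 + 17/15·R3.
R2 ← R2 − 4/3·R3.
R4 ← R4 + 62/15·R3.
R4 ← R4 / (-554/69).
R1 ← R1 + 5/69·R4.
R2 ← R2 − 83/69·R4.
R3 ← R3 − 8/23·R4.
Reading off the reduced rows gives x_1 = 2, x_2 = -3, x_3 = 5/3, x_4 = 3.

x_1 = 2, x_2 = -3, x_3 = 5/3, x_4 = 3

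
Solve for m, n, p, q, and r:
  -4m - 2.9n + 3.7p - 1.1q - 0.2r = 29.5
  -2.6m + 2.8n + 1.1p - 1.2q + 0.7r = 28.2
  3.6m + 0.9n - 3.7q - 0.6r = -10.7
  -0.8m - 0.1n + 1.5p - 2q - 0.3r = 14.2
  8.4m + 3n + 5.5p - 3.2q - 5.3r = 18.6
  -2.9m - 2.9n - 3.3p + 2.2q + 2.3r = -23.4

Row-reduce the augmented matrix:
R1 ← R1 / (-4).
R2 ← R2 + 13/5·R1.
R3 ← R3 − 18/5·R1.
R4 ← R4 + 4/5·R1.
R5 ← R5 − 42/5·R1.
R6 ← R6 + 29/10·R1.
R2 ← R2 / (937/200).
R1 ← R1 − 29/40·R2.
R3 ← R3 + 171/100·R2.
R4 ← R4 − 12/25·R2.
R5 ← R5 + 309/100·R2.
R6 ← R6 + 319/400·R2.
R3 ← R3 / (26739/9370).
R1 ← R1 + 1355/1874·R3.
R2 ← R2 + 261/937·R3.
R4 ← R4 − 4187/4685·R3.
R5 ← R5 − 23255/1874·R3.
R6 ← R6 + 23255/3748·R3.
R4 ← R4 / (-55103/267390).
R1 ← R1 + 23614/26739·R4.
R2 ← R2 + 1719/2971·R4.
R3 ← R3 + 45604/26739·R4.
R5 ← R5 − 2050139/133695·R4.
R6 ← R6 + 2050139/267390·R4.
R5 ← R5 / (-1945749/110206).
R1 ← R1 − 70429/110206·R5.
R2 ← R2 − 37463/55103·R5.
R3 ← R3 − 80006/55103·R5.
R4 ← R4 − 52311/55103·R5.
R6 ← R6 − 1945749/220412·R5.
R6 reduces to 0 = 0, so the extra equation is consistent.
Reading off the reduced rows gives m = -6, n = 4, p = 4, q = -1, r = -6.

m = -6, n = 4, p = 4, q = -1, r = -6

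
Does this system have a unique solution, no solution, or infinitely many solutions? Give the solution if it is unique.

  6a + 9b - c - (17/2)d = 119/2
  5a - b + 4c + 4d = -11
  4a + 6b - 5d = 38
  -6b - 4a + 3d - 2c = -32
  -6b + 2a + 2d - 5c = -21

Row-reduce:
R1 ← R1 / (6).
R2 ← R2 − 5·R1.
R3 ← R3 − 4·R1.
R4 ← R4 + 4·R1.
R5 ← R5 − 2·R1.
R2 ← R2 / (-17/2).
R1 ← R1 − 3/2·R2.
R5 ← R5 + 9·R2.
R3 ← R3 / (2/3).
R1 ← R1 − 35/51·R3.
R2 ← R2 + 29/51·R3.
R4 ← R4 + 8/3·R3.
R5 ← R5 + 499/51·R3.
Swap R4 and R5.
R4 ← R4 / (49/17).
R1 ← R1 + 5/34·R4.
R2 ← R2 + 25/34·R4.
R3 ← R3 − 1·R4.
Row 5 reduces to 0 = 1, a contradiction. The system is inconsistent.

no solution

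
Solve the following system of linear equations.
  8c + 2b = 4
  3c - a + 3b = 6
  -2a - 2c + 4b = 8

Row-reduce:
Swap R1 and R2.
R1 ← R1 / (-1).
R3 ← R3 + 2·R1.
R2 ← R2 / (2).
R1 ← R1 + 3·R2.
R3 ← R3 + 2·R2.
Rank is 2 with 3 unknowns, leaving c free.

infinitely many solutions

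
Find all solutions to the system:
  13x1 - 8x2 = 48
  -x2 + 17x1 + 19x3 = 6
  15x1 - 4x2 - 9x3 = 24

Row-reduce the augmented matrix:
R1 ← R1 / (13).
R2 ← R2 − 17·R1.
R3 ← R3 − 15·R1.
R2 ← R2 / (123/13).
R1 ← R1 + 8/13·R2.
R3 ← R3 − 68/13·R2.
R3 ← R3 / (-2399/123).
R1 ← R1 − 152/123·R3.
R2 ← R2 − 247/123·R3.
Reading off the reduced rows gives x1 = 0, x2 = -6, x3 = 0.

x1 = 0, x2 = -6, x3 = 0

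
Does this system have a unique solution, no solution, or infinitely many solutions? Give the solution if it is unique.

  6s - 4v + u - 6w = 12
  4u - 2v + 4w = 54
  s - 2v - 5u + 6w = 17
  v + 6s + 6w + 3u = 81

Row-reduce the augmented matrix:
R2 ← R2 − 4·R1.
R3 ← R3 + 5·R1.
R4 ← R4 − 3·R1.
R2 ← R2 / (14).
R1 ← R1 + 4·R2.
R3 ← R3 + 22·R2.
R4 ← R4 − 13·R2.
R3 ← R3 / (20).
R1 ← R1 − 2·R3.
R2 ← R2 − 2·R3.
R4 ← R4 + 2·R3.
R4 ← R4 / (673/70).
R1 ← R1 + 13/70·R4.
R2 ← R2 + 73/70·R4.
R3 ← R3 + 47/140·R4.
Reading off the reduced rows gives u = 6, v = -3, w = 6, s = 5.

u = 6, v = -3, w = 6, s = 5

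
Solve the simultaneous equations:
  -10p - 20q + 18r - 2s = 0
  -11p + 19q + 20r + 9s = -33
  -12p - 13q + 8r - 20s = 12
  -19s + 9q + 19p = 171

p = 6, q = 0, r = 3, s = -3

Row-reduce the augmented matrix:
R1 ← R1 / (-10).
R2 ← R2 + 11·R1.
R3 ← R3 + 12·R1.
R4 ← R4 − 19·R1.
R2 ← R2 / (41).
R1 ← R1 − 2·R2.
R3 ← R3 − 11·R2.
R4 ← R4 + 29·R2.
R3 ← R3 / (-2799/205).
R1 ← R1 + 371/205·R3.
R2 ← R2 − 1/205·R3.
R4 ← R4 − 1408/41·R3.
R4 ← R4 / (-62234/933).
R1 ← R1 − 2225/933·R4.
R2 ← R2 − 248/933·R4.
R3 ← R3 − 1408/933·R4.
Reading off the reduced rows gives p = 6, q = 0, r = 3, s = -3.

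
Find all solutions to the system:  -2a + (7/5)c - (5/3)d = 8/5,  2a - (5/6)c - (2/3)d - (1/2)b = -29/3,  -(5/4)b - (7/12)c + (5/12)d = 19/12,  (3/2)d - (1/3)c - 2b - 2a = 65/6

no solution

Row-reduce:
R1 ← R1 / (-2).
R2 ← R2 − 2·R1.
R4 ← R4 + 2·R1.
R2 ← R2 / (-1/2).
R3 ← R3 + 5/4·R2.
R4 ← R4 + 2·R2.
R3 ← R3 / (-2).
R1 ← R1 + 7/10·R3.
R2 ← R2 + 17/15·R3.
R4 ← R4 + 4·R3.
Row 4 reduces to 0 = -2, a contradiction. The system is inconsistent.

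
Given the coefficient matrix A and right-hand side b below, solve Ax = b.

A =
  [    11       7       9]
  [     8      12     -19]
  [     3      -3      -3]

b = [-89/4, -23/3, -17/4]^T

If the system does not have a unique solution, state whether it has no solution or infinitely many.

Row-reduce the augmented matrix:
R1 ← R1 / (11).
R2 ← R2 − 8·R1.
R3 ← R3 − 3·R1.
R2 ← R2 / (76/11).
R1 ← R1 − 7/11·R2.
R3 ← R3 + 54/11·R2.
R3 ← R3 / (-897/38).
R1 ← R1 − 241/76·R3.
R2 ← R2 + 281/76·R3.
Reading off the reduced rows gives x_1 = -7/4, x_2 = 0, x_3 = -1/3.

x_1 = -7/4, x_2 = 0, x_3 = -1/3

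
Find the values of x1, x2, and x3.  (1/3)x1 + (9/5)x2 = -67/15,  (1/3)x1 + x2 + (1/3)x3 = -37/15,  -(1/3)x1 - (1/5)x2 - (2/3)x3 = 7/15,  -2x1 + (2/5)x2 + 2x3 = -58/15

x1 = 1, x2 = -8/3, x3 = -2/5

Row-reduce the augmented matrix:
R1 ← R1 / (1/3).
R2 ← R2 − 1/3·R1.
R3 ← R3 + 1/3·R1.
R4 ← R4 + 2·R1.
R2 ← R2 / (-4/5).
R1 ← R1 − 27/5·R2.
R3 ← R3 − 8/5·R2.
R4 ← R4 − 56/5·R2.
Swap R3 and R4.
R3 ← R3 / (20/3).
R1 ← R1 − 9/4·R3.
R2 ← R2 + 5/12·R3.
R4 reduces to 0 = 0, so the extra equation is consistent.
Reading off the reduced rows gives x1 = 1, x2 = -8/3, x3 = -2/5.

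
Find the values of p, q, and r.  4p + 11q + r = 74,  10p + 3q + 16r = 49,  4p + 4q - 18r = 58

Row-reduce the augmented matrix:
R1 ← R1 / (4).
R2 ← R2 − 10·R1.
R3 ← R3 − 4·R1.
R2 ← R2 / (-49/2).
R1 ← R1 − 11/4·R2.
R3 ← R3 + 7·R2.
R3 ← R3 / (-160/7).
R1 ← R1 − 173/98·R3.
R2 ← R2 + 27/49·R3.
Reading off the reduced rows gives p = 5, q = 5, r = -1.

p = 5, q = 5, r = -1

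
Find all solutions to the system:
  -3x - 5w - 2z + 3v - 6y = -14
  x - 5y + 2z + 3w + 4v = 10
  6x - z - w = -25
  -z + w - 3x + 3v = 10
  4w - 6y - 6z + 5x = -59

x = -3, y = 2, z = 6, w = 1, v = 2

Row-reduce the augmented matrix:
R1 ← R1 / (-3).
R2 ← R2 − 1·R1.
R3 ← R3 − 6·R1.
R4 ← R4 + 3·R1.
R5 ← R5 − 5·R1.
R2 ← R2 / (-7).
R1 ← R1 − 2·R2.
R3 ← R3 + 12·R2.
R4 ← R4 − 6·R2.
R5 ← R5 + 16·R2.
R3 ← R3 / (-51/7).
R1 ← R1 − 22/21·R3.
R2 ← R2 + 4/21·R3.
R4 ← R4 − 15/7·R3.
R5 ← R5 + 260/21·R3.
R4 ← R4 / (55/17).
R1 ← R1 − 7/51·R4.
R2 ← R2 − 8/51·R4.
R3 ← R3 − 31/17·R4.
R5 ← R5 − 775/51·R4.
R5 ← R5 / (-205/11).
R1 ← R1 + 1/11·R5.
R2 ← R2 + 9/11·R5.
R3 ← R3 + 18/11·R5.
R4 ← R4 − 12/11·R5.
Reading off the reduced rows gives x = -3, y = 2, z = 6, w = 1, v = 2.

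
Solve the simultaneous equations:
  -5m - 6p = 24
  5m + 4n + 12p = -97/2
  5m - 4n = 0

Row-reduce:
R1 ← R1 / (-5).
R2 ← R2 − 5·R1.
R3 ← R3 − 5·R1.
R2 ← R2 / (4).
R3 ← R3 + 4·R2.
Row 3 reduces to 0 = -1/2, a contradiction. The system is inconsistent.

no solution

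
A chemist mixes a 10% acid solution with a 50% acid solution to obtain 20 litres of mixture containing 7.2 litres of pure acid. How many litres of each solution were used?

litres of solution A: 7, litres of solution B: 13

Let a = litres of solution A, b = litres of solution B.
  a + b = 20
  (1/10)a + (1/2)b = 36/5
From equation 1: a = 20 − b.
Substitute into equation 2 and solve: b = 13.
Then a = 7.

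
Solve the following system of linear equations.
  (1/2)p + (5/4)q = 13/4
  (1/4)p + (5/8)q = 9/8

no solution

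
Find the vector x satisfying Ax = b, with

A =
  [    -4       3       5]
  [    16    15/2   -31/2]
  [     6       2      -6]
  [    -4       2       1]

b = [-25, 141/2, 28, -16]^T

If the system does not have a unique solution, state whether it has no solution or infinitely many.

no solution

Row-reduce:
R1 ← R1 / (-4).
R2 ← R2 − 16·R1.
R3 ← R3 − 6·R1.
R4 ← R4 + 4·R1.
R2 ← R2 / (39/2).
R1 ← R1 + 3/4·R2.
R3 ← R3 − 13/2·R2.
R4 ← R4 + 1·R2.
Swap R3 and R4.
R3 ← R3 / (-49/13).
R1 ← R1 + 14/13·R3.
R2 ← R2 − 3/13·R3.
Row 4 reduces to 0 = 1/3, a contradiction. The system is inconsistent.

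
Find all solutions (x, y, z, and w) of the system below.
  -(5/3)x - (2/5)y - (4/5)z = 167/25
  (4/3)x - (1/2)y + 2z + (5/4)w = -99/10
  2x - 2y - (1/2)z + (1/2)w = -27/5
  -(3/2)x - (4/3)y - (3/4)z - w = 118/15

x = -3, y = -1/5, z = -2, w = -8/5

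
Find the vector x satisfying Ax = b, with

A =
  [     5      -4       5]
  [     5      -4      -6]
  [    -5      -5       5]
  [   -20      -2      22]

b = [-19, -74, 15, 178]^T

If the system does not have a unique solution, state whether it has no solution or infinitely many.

Row-reduce the augmented matrix:
R1 ← R1 / (5).
R2 ← R2 − 5·R1.
R3 ← R3 + 5·R1.
R4 ← R4 + 20·R1.
Swap R2 and R3.
R2 ← R2 / (-9).
R1 ← R1 + 4/5·R2.
R4 ← R4 + 18·R2.
R3 ← R3 / (-11).
R1 ← R1 − 1/9·R3.
R2 ← R2 + 10/9·R3.
R4 ← R4 − 22·R3.
R4 reduces to 0 = 0, so the extra equation is consistent.
Reading off the reduced rows gives x_1 = -4, x_2 = 6, x_3 = 5.

x_1 = -4, x_2 = 6, x_3 = 5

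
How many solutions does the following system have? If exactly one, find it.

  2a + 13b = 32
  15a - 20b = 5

a = 3, b = 2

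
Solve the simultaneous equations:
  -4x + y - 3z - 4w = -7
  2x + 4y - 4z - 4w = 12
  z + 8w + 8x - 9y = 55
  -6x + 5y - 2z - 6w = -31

Row-reduce:
R1 ← R1 / (-4).
R2 ← R2 − 2·R1.
R3 ← R3 − 8·R1.
R4 ← R4 + 6·R1.
R2 ← R2 / (9/2).
R1 ← R1 + 1/4·R2.
R3 ← R3 + 7·R2.
R4 ← R4 − 7/2·R2.
R3 ← R3 / (-122/9).
R1 ← R1 − 4/9·R3.
R2 ← R2 + 11/9·R3.
R4 ← R4 − 61/9·R3.
Rank is 3 with 4 unknowns, leaving w free.

infinitely many solutions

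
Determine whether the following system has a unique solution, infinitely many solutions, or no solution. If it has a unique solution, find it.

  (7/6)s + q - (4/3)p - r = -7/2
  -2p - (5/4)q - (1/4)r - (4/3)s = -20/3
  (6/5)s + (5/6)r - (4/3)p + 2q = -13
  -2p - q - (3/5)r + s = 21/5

Row-reduce the augmented matrix:
R1 ← R1 / (-4/3).
R2 ← R2 + 2·R1.
R3 ← R3 + 4/3·R1.
R4 ← R4 + 2·R1.
R2 ← R2 / (-11/4).
R1 ← R1 + 3/4·R2.
R3 ← R3 − 1·R2.
R4 ← R4 + 5/2·R2.
R3 ← R3 / (151/66).
R1 ← R1 − 9/22·R3.
R2 ← R2 + 5/11·R3.
R4 ← R4 + 13/55·R3.
R4 ← R4 / (87911/45300).
R1 ← R1 − 969/6040·R4.
R2 ← R2 − 410/453·R4.
R3 ← R3 + 359/755·R4.
Reading off the reduced rows gives p = 4, q = -6, r = -2, s = 5.

p = 4, q = -6, r = -2, s = 5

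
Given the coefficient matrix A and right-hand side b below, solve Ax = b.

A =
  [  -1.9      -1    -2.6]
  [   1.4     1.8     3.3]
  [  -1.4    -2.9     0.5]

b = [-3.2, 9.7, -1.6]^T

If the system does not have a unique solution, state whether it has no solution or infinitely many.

Row-reduce the augmented matrix:
R1 ← R1 / (-19/10).
R2 ← R2 − 7/5·R1.
R3 ← R3 + 7/5·R1.
R2 ← R2 / (101/95).
R1 ← R1 − 10/19·R2.
R3 ← R3 + 411/190·R2.
R3 ← R3 / (10569/2020).
R1 ← R1 − 69/101·R3.
R2 ← R2 − 263/202·R3.
Reading off the reduced rows gives x_1 = -4, x_2 = 3, x_3 = 3.

x_1 = -4, x_2 = 3, x_3 = 3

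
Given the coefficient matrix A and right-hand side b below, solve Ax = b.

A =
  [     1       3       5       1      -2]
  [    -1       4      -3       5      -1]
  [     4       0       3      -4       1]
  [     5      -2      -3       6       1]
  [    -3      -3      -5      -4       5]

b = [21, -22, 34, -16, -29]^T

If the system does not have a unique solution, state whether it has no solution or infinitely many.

x_1 = 4, x_2 = 1, x_3 = 2, x_4 = -4, x_5 = -4

Row-reduce the augmented matrix:
R2 ← R2 + 1·R1.
R3 ← R3 − 4·R1.
R4 ← R4 − 5·R1.
R5 ← R5 + 3·R1.
R2 ← R2 / (7).
R1 ← R1 − 3·R2.
R3 ← R3 + 12·R2.
R4 ← R4 + 17·R2.
R5 ← R5 − 6·R2.
R3 ← R3 / (-95/7).
R1 ← R1 − 29/7·R3.
R2 ← R2 − 2/7·R3.
R4 ← R4 + 162/7·R3.
R5 ← R5 − 58/7·R3.
R4 ← R4 / (1109/95).
R1 ← R1 + 83/95·R4.
R2 ← R2 − 86/95·R4.
R3 ← R3 + 16/95·R4.
R5 ← R5 + 451/95·R4.
R5 ← R5 / (3063/1109).
R1 ← R1 − 276/1109·R5.
R2 ← R2 + 139/1109·R5.
R3 ← R3 + 361/1109·R5.
R4 ← R4 + 272/1109·R5.
Reading off the reduced rows gives x_1 = 4, x_2 = 1, x_3 = 2, x_4 = -4, x_5 = -4.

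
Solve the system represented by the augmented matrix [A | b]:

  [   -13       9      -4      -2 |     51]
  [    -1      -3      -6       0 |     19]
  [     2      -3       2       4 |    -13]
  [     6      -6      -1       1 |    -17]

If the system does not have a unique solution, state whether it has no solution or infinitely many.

no solution

Row-reduce:
R1 ← R1 / (-13).
R2 ← R2 + 1·R1.
R3 ← R3 − 2·R1.
R4 ← R4 − 6·R1.
R2 ← R2 / (-48/13).
R1 ← R1 + 9/13·R2.
R3 ← R3 + 21/13·R2.
R4 ← R4 + 24/13·R2.
R3 ← R3 / (31/8).
R1 ← R1 − 11/8·R3.
R2 ← R2 − 37/24·R3.
Row 4 reduces to 0 = -1, a contradiction. The system is inconsistent.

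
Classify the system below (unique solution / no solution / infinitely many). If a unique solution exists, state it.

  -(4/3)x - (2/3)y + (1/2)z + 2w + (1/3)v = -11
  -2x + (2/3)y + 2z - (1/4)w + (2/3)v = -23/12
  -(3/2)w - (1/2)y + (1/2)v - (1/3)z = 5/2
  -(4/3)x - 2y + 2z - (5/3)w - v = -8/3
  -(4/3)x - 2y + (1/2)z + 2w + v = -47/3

x = 2, y = 3, z = 0, w = -3, v = -1

Row-reduce the augmented matrix:
R1 ← R1 / (-4/3).
R2 ← R2 + 2·R1.
R4 ← R4 + 4/3·R1.
R5 ← R5 + 4/3·R1.
R2 ← R2 / (5/3).
R1 ← R1 − 1/2·R2.
R3 ← R3 + 1/2·R2.
R4 ← R4 + 4/3·R2.
R5 ← R5 + 4/3·R2.
R3 ← R3 / (1/24).
R1 ← R1 + 3/4·R3.
R2 ← R2 − 3/4·R3.
R4 ← R4 − 5/2·R3.
R5 ← R5 − 1·R3.
R4 ← R4 / (4267/30).
R1 ← R1 + 1803/40·R4.
R2 ← R2 − 213/5·R4.
R3 ← R3 + 297/5·R4.
R5 ← R5 − 284/5·R4.
R5 ← R5 / (5366/4267).
R1 ← R1 + 21135/17068·R5.
R2 ← R2 − 1891/4267·R5.
R3 ← R3 + 4620/4267·R5.
R4 ← R4 + 1026/4267·R5.
Reading off the reduced rows gives x = 2, y = 3, z = 0, w = -3, v = -1.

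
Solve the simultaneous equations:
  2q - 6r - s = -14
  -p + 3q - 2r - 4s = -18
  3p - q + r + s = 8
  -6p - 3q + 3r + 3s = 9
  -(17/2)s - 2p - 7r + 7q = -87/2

no solution

Row-reduce:
Swap R1 and R2.
R1 ← R1 / (-1).
R3 ← R3 − 3·R1.
R4 ← R4 + 6·R1.
R5 ← R5 + 2·R1.
R2 ← R2 / (2).
R1 ← R1 + 3·R2.
R3 ← R3 − 8·R2.
R4 ← R4 + 21·R2.
R5 ← R5 − 1·R2.
R3 ← R3 / (19).
R1 ← R1 + 7·R3.
R2 ← R2 + 3·R3.
R4 ← R4 + 48·R3.
R4 ← R4 / (-45/38).
R1 ← R1 + 3/38·R4.
R2 ← R2 + 61/38·R4.
R3 ← R3 + 7/19·R4.
Row 5 reduces to 0 = -1/2, a contradiction. The system is inconsistent.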